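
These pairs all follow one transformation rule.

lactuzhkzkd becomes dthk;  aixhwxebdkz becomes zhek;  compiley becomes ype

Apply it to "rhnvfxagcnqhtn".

nvant

The rule is to swap the first and last characters, then keep one character in every 3, starting at position 1 (positions 1st, 4th, 7th, ...).
Doing the same to "rhnvfxagcnqhtn": "nvant".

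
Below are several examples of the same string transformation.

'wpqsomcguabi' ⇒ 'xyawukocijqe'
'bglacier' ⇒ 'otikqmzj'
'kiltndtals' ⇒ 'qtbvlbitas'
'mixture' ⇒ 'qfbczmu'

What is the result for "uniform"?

vqnwzuc

In each case the input is transformed by: move the first character to the end, then shift every letter 8 places forward in the alphabet (wrapping around).
Starting from "uniform": after the first operation, "niformu"; after the second, "vqnwzuc".
(Check on "mixture": → "ixturem" → "qfbczmu" ✓)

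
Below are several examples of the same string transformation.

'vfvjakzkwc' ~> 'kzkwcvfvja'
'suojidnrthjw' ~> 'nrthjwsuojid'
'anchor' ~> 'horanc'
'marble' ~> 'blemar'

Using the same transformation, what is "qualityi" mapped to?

ityiqual

What's happening: swap the front and back halves of the string.
On "qualityi" that produces "ityiqual".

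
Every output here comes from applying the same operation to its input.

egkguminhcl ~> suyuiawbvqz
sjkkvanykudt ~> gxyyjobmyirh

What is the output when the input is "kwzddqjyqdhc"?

yknrrexmervq

In each case the input is transformed by: shift every letter 12 places backward in the alphabet (wrapping around).
So "kwzddqjyqdhc" becomes "yknrrexmervq".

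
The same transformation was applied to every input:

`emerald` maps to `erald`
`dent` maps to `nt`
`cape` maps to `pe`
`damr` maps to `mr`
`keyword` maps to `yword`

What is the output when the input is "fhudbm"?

Rule — delete the first 2 characters.
On "fhudbm" that produces "udbm".

udbm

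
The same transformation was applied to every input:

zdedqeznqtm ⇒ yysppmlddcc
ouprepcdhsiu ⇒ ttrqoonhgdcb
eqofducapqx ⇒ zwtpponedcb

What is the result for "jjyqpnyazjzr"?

Each output is the input with this applied: shift every letter 1 place backward in the alphabet (wrapping around), then sort the characters into reverse alphabetical order.
"jjyqpnyazjzr" → "iixpomxzyiyq" → "zyyxxqpomiii".
(Check on "ouprepcdhsiu": → "ntoqdobcgrht" → "ttrqoonhgdcb" ✓)

zyyxxqpomiii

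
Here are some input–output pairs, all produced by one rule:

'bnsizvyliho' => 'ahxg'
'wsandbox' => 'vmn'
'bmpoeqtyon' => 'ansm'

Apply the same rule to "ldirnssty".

The rule is to shift every letter 1 place backward in the alphabet (wrapping around), then keep one character in every 3, starting at position 1 (positions 1st, 4th, 7th, ...).
On "ldirnssty": the first step gives "kchqmrrsx", and the second then gives "kqr".

kqr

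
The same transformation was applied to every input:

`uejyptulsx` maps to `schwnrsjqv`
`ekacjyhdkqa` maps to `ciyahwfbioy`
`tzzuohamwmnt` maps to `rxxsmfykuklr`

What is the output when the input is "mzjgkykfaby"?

kxheiwidyzw

What's happening: shift every letter 2 places backward in the alphabet (wrapping around).
"mzjgkykfaby" → "kxheiwidyzw".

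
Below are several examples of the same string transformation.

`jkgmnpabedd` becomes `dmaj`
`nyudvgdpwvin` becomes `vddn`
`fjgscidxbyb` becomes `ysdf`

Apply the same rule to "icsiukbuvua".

Each output is the input with this applied: keep one character in every 3, starting at position 1 (positions 1st, 4th, 7th, ...), then swap the first and last characters.
Working it through for "icsiukbuvua": intermediate "iibu", final "uibi".
(Check on "fjgscidxbyb": → "fsdy" → "ysdf" ✓)

uibi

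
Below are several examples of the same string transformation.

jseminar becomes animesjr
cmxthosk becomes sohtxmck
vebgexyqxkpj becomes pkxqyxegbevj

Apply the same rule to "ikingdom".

odgnikim

In each case the input is transformed by: move the last character to the front, then reverse the string.
Applying both steps to "ikingdom": "mikingdo", then "odgnikim".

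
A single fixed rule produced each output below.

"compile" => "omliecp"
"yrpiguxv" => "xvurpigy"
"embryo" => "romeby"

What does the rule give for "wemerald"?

rmleedaw

What's happening: sort the characters into reverse alphabetical order, then move the first character to the end.
On "wemerald": the first step gives "wrmleeda", and the second then gives "rmleedaw".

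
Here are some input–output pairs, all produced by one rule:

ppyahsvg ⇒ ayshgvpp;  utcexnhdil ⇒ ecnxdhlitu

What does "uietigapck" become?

The pattern: swap each adjacent pair of characters (1↔2, 3↔4, ...), then move the first 2 characters to the end (rotate left by 2).
For "uietigapck", step one produces "iutegipakc"; step two turns that into "tegipakciu".

tegipakciu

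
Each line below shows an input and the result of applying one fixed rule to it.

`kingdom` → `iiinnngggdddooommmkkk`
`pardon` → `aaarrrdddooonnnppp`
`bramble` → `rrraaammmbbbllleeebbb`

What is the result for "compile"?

The pattern: repeat every character 3 times, then move the first 3 characters to the end (rotate left by 3).
On "compile": the first step gives "cccooommmpppiiillleee", and the second then gives "ooommmpppiiillleeeccc".

ooommmpppiiillleeeccc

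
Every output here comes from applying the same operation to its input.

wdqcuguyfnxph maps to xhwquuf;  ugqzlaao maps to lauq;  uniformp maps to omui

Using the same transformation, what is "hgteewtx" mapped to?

etht

The transformation: keep every other character starting from the first (positions 1st, 3rd, 5th, ...), then move the last 2 characters to the front (rotate right by 2).
On "hgteewtx": the first step gives "htet", and the second then gives "etht".
(Check on "uniformp": → "uiom" → "omui" ✓)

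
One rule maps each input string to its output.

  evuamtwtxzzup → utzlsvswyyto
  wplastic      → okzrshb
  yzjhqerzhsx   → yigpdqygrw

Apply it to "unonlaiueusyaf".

The rule is to shift every letter 1 place backward in the alphabet (wrapping around), then delete the first character.
For "unonlaiueusyaf" the result is "mnmkzhtdtrxze".

mnmkzhtdtrxze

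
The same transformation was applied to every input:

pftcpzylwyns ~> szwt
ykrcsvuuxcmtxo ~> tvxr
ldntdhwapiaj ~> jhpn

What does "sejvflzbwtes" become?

slwj

The transformation: keep one character in every 3, starting at position 3 (positions 3rd, 6th, 9th, ...), then swap the first and last characters.
For "sejvflzbwtes", step one produces "jlws"; step two turns that into "slwj".
(Check on "ldntdhwapiaj": → "nhpj" → "jhpn" ✓)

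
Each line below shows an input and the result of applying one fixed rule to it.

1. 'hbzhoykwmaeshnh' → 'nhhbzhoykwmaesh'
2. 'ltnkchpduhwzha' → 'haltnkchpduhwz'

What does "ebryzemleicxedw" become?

Each output is the input with this applied: move the last 2 characters to the front (rotate right by 2).
"ebryzemleicxedw" → "dwebryzemleicxe".

dwebryzemleicxe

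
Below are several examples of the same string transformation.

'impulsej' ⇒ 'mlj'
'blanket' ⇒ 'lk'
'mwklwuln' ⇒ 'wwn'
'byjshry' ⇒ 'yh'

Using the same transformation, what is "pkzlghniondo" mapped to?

kgid

Each output is the input with this applied: keep one character in every 3, starting at position 2 (positions 2nd, 5th, 8th, ...).
Applying that to "pkzlghniondo" gives "kgid".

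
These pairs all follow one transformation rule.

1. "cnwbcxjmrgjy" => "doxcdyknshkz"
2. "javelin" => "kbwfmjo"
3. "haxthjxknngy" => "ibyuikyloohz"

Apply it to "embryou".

The transformation: shift every letter 1 place forward in the alphabet (wrapping around).
"embryou" → "fncszpv".

fncszpv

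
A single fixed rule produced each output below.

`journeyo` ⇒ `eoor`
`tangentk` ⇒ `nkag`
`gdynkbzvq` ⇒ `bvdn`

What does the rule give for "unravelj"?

ejna

Rule — keep every other character starting from the second (positions 2nd, 4th, 6th, ...), then move the first 2 characters to the end (rotate left by 2).
Starting from "unravelj": after the first operation, "naej"; after the second, "ejna".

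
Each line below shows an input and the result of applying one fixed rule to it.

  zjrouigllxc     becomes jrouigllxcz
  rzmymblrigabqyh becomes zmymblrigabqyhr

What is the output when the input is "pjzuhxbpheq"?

Each output is the input with this applied: move the first character to the end.
"pjzuhxbpheq" → "jzuhxbpheqp".

jzuhxbpheqp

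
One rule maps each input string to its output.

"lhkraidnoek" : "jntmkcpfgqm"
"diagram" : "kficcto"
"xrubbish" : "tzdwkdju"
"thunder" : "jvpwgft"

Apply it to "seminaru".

Rule — shift every letter 2 places forward in the alphabet (wrapping around), then swap each adjacent pair of characters (1↔2, 3↔4, ...).
For "seminaru" the result is "gukocpwt".
(Check on "lhkraidnoek": → "njmtckfpqgm" → "jntmkcpfgqm" ✓)

gukocpwt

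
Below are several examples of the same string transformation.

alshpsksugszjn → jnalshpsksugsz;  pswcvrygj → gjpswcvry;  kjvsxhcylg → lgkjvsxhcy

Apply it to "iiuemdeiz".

What's happening: move the last 2 characters to the front (rotate right by 2).
Doing the same to "iiuemdeiz": "iziiuemde".

iziiuemde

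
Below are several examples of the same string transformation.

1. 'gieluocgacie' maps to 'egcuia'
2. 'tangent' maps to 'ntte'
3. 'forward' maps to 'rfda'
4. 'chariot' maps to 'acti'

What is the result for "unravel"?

rulv

Looking at the pairs, the operation is to keep every other character starting from the first (positions 1st, 3rd, 5th, ...), then swap each adjacent pair of characters (1↔2, 3↔4, ...).
For "unravel", step one produces "urvl"; step two turns that into "rulv".
(Check on "forward": → "frad" → "rfda" ✓)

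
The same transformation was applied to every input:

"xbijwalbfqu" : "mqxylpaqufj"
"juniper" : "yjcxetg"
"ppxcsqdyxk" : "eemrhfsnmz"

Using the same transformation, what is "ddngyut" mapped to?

The rule is to shift every letter 11 places backward in the alphabet (wrapping around).
For "ddngyut" the result is "sscvnji".

sscvnji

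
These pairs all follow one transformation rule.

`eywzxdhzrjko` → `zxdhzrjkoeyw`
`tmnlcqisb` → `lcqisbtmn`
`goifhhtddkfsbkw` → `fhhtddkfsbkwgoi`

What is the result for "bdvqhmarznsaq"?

Looking at the pairs, the operation is to move the first 3 characters to the end (rotate left by 3).
"bdvqhmarznsaq" → "qhmarznsaqbdv".

qhmarznsaqbdv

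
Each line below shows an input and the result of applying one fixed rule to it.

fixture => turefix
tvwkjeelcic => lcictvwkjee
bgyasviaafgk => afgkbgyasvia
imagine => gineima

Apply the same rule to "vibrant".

Looking at the pairs, the operation is to move the last 3 characters to the front (rotate right by 3), then move the last character to the front.
"vibrant" → "antvibr" → "rantvib".

rantvib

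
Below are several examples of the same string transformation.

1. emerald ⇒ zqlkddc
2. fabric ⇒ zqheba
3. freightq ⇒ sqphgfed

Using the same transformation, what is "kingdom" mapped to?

nmljhfc

The rule is to shift every letter 1 place backward in the alphabet (wrapping around), then sort the characters into reverse alphabetical order.
Applying both steps to "kingdom": "jhmfcnl", then "nmljhfc".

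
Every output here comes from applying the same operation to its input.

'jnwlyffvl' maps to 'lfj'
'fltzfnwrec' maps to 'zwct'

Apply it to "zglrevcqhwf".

rcwg

What's happening: move the first 3 characters to the end (rotate left by 3), then keep one character in every 3, starting at position 1 (positions 1st, 4th, 7th, ...).
On "zglrevcqhwf" that produces "rcwg".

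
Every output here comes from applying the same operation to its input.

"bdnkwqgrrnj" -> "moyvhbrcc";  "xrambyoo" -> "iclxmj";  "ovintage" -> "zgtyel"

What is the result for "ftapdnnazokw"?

The transformation: shift every letter 11 places forward in the alphabet (wrapping around), then delete the last 2 characters.
For "ftapdnnazokw", step one produces "qelaoyylkzvh"; step two turns that into "qelaoyylkz".

qelaoyylkz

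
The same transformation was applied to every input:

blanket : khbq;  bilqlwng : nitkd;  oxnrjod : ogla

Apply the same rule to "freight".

fdeq

In each case the input is transformed by: delete the first 3 characters, then shift every letter 3 places backward in the alphabet (wrapping around).
So "freight" becomes "fdeq".
(Check on "oxnrjod": → "rjod" → "ogla" ✓)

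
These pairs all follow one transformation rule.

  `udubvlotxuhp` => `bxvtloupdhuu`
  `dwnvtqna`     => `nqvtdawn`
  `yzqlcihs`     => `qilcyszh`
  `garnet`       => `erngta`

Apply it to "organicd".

gianodrc

The rule is to take characters alternately from the front and the back (1st, last, 2nd, 2nd-last, ...), then swap the front and back halves of the string.
On "organicd": the first step gives "odrcgian", and the second then gives "gianodrc".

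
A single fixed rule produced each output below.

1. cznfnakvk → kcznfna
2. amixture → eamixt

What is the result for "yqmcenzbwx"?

xyqmcenz

The rule is to move the last 3 characters to the front (rotate right by 3), then delete the first 2 characters.
Starting from "yqmcenzbwx": after the first operation, "bwxyqmcenz"; after the second, "xyqmcenz".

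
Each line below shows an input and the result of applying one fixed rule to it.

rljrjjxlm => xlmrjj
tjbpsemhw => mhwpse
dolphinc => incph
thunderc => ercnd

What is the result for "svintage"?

Rule — delete the first 3 characters, then move the last 3 characters to the front (rotate right by 3).
On "svintage": the first step gives "ntage", and the second then gives "agent".

agent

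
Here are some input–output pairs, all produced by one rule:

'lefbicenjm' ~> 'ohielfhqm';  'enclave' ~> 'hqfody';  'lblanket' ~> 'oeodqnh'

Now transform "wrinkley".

What's happening: delete the last character, then shift every letter 3 places forward in the alphabet (wrapping around).
Applying both steps to "wrinkley": "wrinkle", then "zulqnoh".

zulqnoh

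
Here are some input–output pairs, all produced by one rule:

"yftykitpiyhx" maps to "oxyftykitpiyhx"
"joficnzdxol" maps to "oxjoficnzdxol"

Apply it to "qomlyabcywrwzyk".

oxqomlyabcywrwzyk

The rule is to prepend "ox".
"qomlyabcywrwzyk" → "oxqomlyabcywrwzyk".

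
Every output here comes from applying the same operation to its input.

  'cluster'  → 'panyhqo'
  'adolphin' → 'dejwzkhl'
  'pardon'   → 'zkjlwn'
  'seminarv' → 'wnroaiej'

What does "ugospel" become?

lahqcko

The pattern: move the last 3 characters to the front (rotate right by 3), then shift every letter 4 places backward in the alphabet (wrapping around).
"ugospel" → "pelugos" → "lahqcko".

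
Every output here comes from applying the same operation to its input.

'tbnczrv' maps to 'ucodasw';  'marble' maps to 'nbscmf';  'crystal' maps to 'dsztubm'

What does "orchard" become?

Rule — shift every letter 1 place forward in the alphabet (wrapping around).
On "orchard" that produces "psdibse".

psdibse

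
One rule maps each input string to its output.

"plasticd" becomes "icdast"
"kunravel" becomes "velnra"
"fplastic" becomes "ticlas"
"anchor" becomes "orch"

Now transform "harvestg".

stgrve

Each output is the input with this applied: delete the first 2 characters, then swap the front and back halves of the string.
For "harvestg", step one produces "rvestg"; step two turns that into "stgrve".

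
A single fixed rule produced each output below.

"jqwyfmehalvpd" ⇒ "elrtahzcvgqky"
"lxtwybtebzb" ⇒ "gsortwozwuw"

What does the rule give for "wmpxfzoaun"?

Looking at the pairs, the operation is to shift every letter 5 places backward in the alphabet (wrapping around).
Doing the same to "wmpxfzoaun": "rhksaujvpi".

rhksaujvpi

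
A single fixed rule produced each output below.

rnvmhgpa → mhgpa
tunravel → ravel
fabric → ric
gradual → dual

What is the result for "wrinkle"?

Each output is the input with this applied: delete the first 3 characters.
On "wrinkle" that produces "nkle".

nkle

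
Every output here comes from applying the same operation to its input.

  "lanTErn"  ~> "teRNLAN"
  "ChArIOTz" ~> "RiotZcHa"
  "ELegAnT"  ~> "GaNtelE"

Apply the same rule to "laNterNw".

TERnWLAn

What's happening: flip the case of every letter, then move the first 3 characters to the end (rotate left by 3).
Working it through for "laNterNw": intermediate "LAnTERnW", final "TERnWLAn".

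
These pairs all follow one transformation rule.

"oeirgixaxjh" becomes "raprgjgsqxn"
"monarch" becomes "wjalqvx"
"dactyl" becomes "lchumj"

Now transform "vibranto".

kajwcxer

Each output is the input with this applied: shift every letter 9 places forward in the alphabet (wrapping around), then move the first 2 characters to the end (rotate left by 2).
"vibranto" → "erkajwcx" → "kajwcxer".
(Check on "dactyl": → "mjlchu" → "lchumj" ✓)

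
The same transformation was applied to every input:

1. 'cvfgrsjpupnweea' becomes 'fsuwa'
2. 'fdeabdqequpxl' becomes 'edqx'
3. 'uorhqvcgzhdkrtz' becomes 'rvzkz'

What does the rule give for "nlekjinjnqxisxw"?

einiw

Rule — keep one character in every 3, starting at position 3 (positions 3rd, 6th, 9th, ...).
"nlekjinjnqxisxw" → "einiw".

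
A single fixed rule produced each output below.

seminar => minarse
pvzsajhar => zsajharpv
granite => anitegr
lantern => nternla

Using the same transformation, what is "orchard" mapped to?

The pattern: move the first 2 characters to the end (rotate left by 2).
So "orchard" becomes "chardor".

chardor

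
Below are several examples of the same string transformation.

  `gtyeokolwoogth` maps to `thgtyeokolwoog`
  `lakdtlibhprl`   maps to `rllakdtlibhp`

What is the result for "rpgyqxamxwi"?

wirpgyqxamx

What's happening: move the last 2 characters to the front (rotate right by 2).
Applying that to "rpgyqxamxwi" gives "wirpgyqxamx".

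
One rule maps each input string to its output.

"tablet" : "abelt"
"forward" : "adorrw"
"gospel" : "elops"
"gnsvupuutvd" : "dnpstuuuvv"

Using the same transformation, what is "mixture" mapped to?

eirtux

The rule is to delete the first character, then sort the characters into alphabetical order.
For "mixture" the result is "eirtux".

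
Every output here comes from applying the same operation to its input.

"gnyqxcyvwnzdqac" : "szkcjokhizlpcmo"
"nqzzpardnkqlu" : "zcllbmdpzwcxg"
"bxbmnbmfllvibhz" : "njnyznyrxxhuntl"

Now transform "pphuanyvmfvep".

bbtgmzkhyrhqb

In each case the input is transformed by: shift every letter 12 places forward in the alphabet (wrapping around).
For "pphuanyvmfvep" the result is "bbtgmzkhyrhqb".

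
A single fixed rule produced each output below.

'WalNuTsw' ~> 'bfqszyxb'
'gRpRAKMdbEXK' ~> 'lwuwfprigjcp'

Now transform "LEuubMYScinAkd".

The transformation: shift every letter 5 places forward in the alphabet (wrapping around), then convert every letter to lowercase.
So "LEuubMYScinAkd" becomes "qjzzgrdxhnsfpi".

qjzzgrdxhnsfpi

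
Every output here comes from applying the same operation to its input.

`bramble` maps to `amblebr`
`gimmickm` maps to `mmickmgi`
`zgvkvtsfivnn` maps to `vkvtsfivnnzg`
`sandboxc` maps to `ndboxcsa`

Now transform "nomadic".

The transformation: move the first 2 characters to the end (rotate left by 2).
Applying that to "nomadic" gives "madicno".

madicno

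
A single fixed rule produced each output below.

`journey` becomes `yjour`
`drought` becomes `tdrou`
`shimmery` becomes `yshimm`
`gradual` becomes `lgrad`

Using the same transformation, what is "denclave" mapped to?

Each output is the input with this applied: move the last 3 characters to the front (rotate right by 3), then delete the first 2 characters.
"denclave" → "edencl".

edencl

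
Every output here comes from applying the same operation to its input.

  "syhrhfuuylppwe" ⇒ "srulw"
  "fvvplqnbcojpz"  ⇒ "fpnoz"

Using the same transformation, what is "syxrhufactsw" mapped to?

What's happening: keep one character in every 3, starting at position 1 (positions 1st, 4th, 7th, ...).
On "syxrhufactsw" that produces "srft".

srft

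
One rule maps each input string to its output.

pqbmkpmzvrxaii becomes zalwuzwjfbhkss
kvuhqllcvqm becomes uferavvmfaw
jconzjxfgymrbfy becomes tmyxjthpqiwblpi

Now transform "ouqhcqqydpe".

yearmaainzo

What's happening: shift every letter 10 places forward in the alphabet (wrapping around).
"ouqhcqqydpe" → "yearmaainzo".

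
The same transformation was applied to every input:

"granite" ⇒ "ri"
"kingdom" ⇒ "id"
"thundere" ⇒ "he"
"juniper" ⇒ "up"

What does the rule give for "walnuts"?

au

Rule — take characters alternately from the front and the back (1st, last, 2nd, 2nd-last, ...), then keep one character in every 3, starting at position 3 (positions 3rd, 6th, 9th, ...).
For "walnuts", step one produces "wsatlun"; step two turns that into "au".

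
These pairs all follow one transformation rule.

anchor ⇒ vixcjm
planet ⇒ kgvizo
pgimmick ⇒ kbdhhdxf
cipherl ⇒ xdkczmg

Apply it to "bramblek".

What's happening: shift every letter 5 places backward in the alphabet (wrapping around).
On "bramblek" that produces "wmvhwgzf".

wmvhwgzf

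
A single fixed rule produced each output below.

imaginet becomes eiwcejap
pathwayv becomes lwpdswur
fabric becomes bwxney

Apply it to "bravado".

In each case the input is transformed by: shift every letter 4 places backward in the alphabet (wrapping around).
"bravado" → "xnwrwzk".

xnwrwzk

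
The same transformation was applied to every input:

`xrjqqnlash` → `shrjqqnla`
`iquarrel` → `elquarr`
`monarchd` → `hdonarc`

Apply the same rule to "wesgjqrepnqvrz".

What's happening: delete the first character, then move the last 2 characters to the front (rotate right by 2).
On "wesgjqrepnqvrz": the first step gives "esgjqrepnqvrz", and the second then gives "rzesgjqrepnqv".

rzesgjqrepnqv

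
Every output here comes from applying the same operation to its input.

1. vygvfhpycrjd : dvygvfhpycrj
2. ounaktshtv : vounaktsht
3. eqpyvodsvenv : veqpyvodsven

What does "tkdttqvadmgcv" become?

vtkdttqvadmgc

Rule — move the last character to the front.
"tkdttqvadmgcv" → "vtkdttqvadmgc".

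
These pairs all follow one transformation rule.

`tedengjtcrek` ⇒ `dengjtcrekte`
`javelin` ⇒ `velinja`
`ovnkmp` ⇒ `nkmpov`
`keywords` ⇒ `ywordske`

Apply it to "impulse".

Looking at the pairs, the operation is to move the first 2 characters to the end (rotate left by 2).
"impulse" → "pulseim".

pulseim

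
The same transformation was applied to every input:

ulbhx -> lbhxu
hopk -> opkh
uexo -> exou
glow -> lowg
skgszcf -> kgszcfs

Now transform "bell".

Rule — move the first character to the end.
So "bell" becomes "ellb".

ellb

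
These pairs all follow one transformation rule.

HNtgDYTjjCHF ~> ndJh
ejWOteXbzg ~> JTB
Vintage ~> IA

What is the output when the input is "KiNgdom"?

Each output is the input with this applied: flip the case of every letter, then keep one character in every 3, starting at position 2 (positions 2nd, 5th, 8th, ...).
On "KiNgdom": the first step gives "kInGDOM", and the second then gives "ID".

ID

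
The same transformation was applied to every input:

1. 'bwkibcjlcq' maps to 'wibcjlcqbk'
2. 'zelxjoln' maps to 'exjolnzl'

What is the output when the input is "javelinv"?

aelinvjv

The rule is to move the first 2 characters to the end (rotate left by 2), then swap the first and last characters.
Doing the same to "javelinv": "aelinvjv".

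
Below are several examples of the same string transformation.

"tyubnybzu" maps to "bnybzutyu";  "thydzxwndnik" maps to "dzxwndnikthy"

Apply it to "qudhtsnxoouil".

htsnxoouilqud

The rule is to move the first 3 characters to the end (rotate left by 3).
On "qudhtsnxoouil" that produces "htsnxoouilqud".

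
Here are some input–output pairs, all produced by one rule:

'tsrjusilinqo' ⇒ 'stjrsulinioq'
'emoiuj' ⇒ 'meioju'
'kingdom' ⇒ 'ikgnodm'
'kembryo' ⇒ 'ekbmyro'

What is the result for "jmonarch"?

The pattern: swap each adjacent pair of characters (1↔2, 3↔4, ...).
So "jmonarch" becomes "mjnorahc".

mjnorahc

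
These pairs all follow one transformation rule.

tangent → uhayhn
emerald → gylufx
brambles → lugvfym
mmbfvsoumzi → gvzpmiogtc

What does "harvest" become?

ulpymn

What's happening: delete the first character, then shift every letter 6 places backward in the alphabet (wrapping around).
Applying that to "harvest" gives "ulpymn".
(Check on "tangent": → "angent" → "uhayhn" ✓)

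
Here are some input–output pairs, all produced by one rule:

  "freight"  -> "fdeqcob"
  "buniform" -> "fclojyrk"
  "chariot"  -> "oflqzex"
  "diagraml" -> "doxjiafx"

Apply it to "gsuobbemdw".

The transformation: shift every letter 3 places backward in the alphabet (wrapping around), then move the first 3 characters to the end (rotate left by 3).
Applying both steps to "gsuobbemdw": "dprlyybjat", then "lyybjatdpr".

lyybjatdpr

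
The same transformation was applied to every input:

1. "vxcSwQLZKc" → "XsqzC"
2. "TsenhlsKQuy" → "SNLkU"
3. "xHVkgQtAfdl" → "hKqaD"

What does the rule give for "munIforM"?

UiOm

What's happening: keep every other character starting from the second (positions 2nd, 4th, 6th, ...), then flip the case of every letter.
Applying that to "munIforM" gives "UiOm".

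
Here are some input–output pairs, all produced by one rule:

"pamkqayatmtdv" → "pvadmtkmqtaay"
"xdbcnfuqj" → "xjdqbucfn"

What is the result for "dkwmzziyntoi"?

dikowtmnzyzi

In each case the input is transformed by: take characters alternately from the front and the back (1st, last, 2nd, 2nd-last, ...).
On "dkwmzziyntoi" that produces "dikowtmnzyzi".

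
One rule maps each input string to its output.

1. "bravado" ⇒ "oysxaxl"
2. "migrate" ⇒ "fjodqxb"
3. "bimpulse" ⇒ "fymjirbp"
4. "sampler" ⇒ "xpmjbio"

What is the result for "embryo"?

Each output is the input with this applied: swap each adjacent pair of characters (1↔2, 3↔4, ...), then shift every letter 3 places backward in the alphabet (wrapping around).
On "embryo" that produces "jboylv".

jboylv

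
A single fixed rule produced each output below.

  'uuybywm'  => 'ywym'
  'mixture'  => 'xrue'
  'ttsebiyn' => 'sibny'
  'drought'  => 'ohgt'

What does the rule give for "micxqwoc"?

cwqco

What's happening: swap each adjacent pair of characters (1↔2, 3↔4, ...), then delete the first 3 characters.
Working it through for "micxqwoc": intermediate "imxcwqco", final "cwqco".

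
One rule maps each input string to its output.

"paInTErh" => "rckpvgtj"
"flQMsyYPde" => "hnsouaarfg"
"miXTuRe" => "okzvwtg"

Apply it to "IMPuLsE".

Rule — shift every letter 2 places forward in the alphabet (wrapping around), then convert every letter to lowercase.
Applying that to "IMPuLsE" gives "korwnug".

korwnug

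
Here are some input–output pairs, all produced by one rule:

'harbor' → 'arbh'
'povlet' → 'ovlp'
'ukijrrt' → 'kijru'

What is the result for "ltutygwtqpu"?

The pattern: delete the last 2 characters, then move the first character to the end.
So "ltutygwtqpu" becomes "tutygwtql".

tutygwtql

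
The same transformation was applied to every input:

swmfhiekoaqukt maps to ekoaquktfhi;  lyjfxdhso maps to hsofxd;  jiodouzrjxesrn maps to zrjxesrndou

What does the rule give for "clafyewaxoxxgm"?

In each case the input is transformed by: delete the first 3 characters, then move the first 3 characters to the end (rotate left by 3).
Applying both steps to "clafyewaxoxxgm": "fyewaxoxxgm", then "waxoxxgmfye".

waxoxxgmfye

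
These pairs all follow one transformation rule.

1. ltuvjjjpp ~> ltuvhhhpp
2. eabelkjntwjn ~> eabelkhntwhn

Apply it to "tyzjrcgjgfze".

tyzhrcghgfze

Rule — replace every "j" with "h".
Doing the same to "tyzjrcgjgfze": "tyzhrcghgfze".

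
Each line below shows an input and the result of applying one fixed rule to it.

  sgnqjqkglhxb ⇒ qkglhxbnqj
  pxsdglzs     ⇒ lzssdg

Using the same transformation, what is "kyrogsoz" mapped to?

In each case the input is transformed by: delete the first 2 characters, then move the first 3 characters to the end (rotate left by 3).
For "kyrogsoz", step one produces "rogsoz"; step two turns that into "sozrog".

sozrog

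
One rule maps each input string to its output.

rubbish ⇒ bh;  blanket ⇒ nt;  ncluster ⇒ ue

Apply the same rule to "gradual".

The rule is to keep one character in every 3, starting at position 1 (positions 1st, 4th, 7th, ...), then delete the first character.
"gradual" → "dl".

dl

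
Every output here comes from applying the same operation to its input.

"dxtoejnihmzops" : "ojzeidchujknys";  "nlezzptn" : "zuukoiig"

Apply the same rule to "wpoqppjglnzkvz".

Looking at the pairs, the operation is to shift every letter 5 places backward in the alphabet (wrapping around), then move the first 2 characters to the end (rotate left by 2).
On "wpoqppjglnzkvz": the first step gives "rkjlkkebgiufqu", and the second then gives "jlkkebgiufqurk".

jlkkebgiufqurk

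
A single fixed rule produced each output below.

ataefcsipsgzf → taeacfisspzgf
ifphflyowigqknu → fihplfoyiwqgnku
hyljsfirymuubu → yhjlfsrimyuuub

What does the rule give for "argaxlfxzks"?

Looking at the pairs, the operation is to swap each adjacent pair of characters (1↔2, 3↔4, ...).
For "argaxlfxzks" the result is "raaglxxfkzs".

raaglxxfkzs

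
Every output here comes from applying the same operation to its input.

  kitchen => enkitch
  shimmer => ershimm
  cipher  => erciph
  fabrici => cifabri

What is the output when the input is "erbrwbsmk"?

In each case the input is transformed by: move the last 2 characters to the front (rotate right by 2).
Applying that to "erbrwbsmk" gives "mkerbrwbs".

mkerbrwbs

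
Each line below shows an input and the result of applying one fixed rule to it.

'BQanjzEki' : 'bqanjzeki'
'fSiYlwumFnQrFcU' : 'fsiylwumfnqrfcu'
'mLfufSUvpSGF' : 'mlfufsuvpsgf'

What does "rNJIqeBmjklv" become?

rnjiqebmjklv

In each case the input is transformed by: convert every letter to lowercase.
For "rNJIqeBmjklv" the result is "rnjiqebmjklv".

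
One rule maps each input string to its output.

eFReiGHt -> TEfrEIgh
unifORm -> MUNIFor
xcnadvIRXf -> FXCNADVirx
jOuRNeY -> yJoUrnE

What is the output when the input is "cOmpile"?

ECoMPIL

Looking at the pairs, the operation is to flip the case of every letter, then move the last character to the front.
On "cOmpile": the first step gives "CoMPILE", and the second then gives "ECoMPIL".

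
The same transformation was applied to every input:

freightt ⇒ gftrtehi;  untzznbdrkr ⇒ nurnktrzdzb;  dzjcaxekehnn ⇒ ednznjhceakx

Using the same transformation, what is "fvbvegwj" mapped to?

efjvwbgv

Rule — take characters alternately from the front and the back (1st, last, 2nd, 2nd-last, ...), then move the last character to the front.
For "fvbvegwj", step one produces "fjvwbgve"; step two turns that into "efjvwbgv".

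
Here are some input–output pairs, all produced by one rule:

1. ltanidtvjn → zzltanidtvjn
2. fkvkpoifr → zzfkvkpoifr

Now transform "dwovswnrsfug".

zzdwovswnrsfug

Each output is the input with this applied: prepend "zz".
Applying that to "dwovswnrsfug" gives "zzdwovswnrsfug".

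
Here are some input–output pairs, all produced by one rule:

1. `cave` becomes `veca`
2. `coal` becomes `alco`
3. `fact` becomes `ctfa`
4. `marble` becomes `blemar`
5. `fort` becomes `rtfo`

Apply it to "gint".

ntgi

The rule is to swap the front and back halves of the string.
So "gint" becomes "ntgi".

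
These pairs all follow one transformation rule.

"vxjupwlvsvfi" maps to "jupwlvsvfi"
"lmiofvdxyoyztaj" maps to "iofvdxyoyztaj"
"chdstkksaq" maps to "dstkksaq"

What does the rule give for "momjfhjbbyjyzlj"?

The transformation: delete the first 2 characters.
On "momjfhjbbyjyzlj" that produces "mjfhjbbyjyzlj".

mjfhjbbyjyzlj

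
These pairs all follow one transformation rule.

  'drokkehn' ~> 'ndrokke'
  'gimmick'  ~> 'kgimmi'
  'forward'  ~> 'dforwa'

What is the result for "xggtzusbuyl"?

lxggtzusbu

Rule — move the last 2 characters to the front (rotate right by 2), then delete the first character.
For "xggtzusbuyl", step one produces "ylxggtzusbu"; step two turns that into "lxggtzusbu".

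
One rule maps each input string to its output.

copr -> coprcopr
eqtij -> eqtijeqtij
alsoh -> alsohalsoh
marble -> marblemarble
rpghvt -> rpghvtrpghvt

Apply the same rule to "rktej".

rktejrktej

Looking at the pairs, the operation is to write the whole string twice.
For "rktej" the result is "rktejrktej".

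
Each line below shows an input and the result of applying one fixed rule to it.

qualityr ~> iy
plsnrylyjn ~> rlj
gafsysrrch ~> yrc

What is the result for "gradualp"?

ul

Looking at the pairs, the operation is to delete the first 3 characters, then keep every other character starting from the second (positions 2nd, 4th, 6th, ...).
"gradualp" → "dualp" → "ul".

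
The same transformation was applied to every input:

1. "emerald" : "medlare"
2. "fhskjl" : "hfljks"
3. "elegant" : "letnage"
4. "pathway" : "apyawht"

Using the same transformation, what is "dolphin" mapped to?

odnihpl

Each output is the input with this applied: reverse the string, then move the last 2 characters to the front (rotate right by 2).
For "dolphin", step one produces "nihplod"; step two turns that into "odnihpl".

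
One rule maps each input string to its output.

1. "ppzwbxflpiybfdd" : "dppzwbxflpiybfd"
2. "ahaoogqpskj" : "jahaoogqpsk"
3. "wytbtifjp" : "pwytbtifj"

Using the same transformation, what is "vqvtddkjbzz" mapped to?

Rule — move the last character to the front.
On "vqvtddkjbzz" that produces "zvqvtddkjbz".

zvqvtddkjbz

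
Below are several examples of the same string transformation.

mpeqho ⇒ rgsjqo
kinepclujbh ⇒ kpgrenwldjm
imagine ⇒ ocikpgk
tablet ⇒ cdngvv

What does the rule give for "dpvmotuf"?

In each case the input is transformed by: shift every letter 2 places forward in the alphabet (wrapping around), then move the first character to the end.
"dpvmotuf" → "frxoqvwh" → "rxoqvwhf".
(Check on "kinepclujbh": → "mkpgrenwldj" → "kpgrenwldjm" ✓)

rxoqvwhf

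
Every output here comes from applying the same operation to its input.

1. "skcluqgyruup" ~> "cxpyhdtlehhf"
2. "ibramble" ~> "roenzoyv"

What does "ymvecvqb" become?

The pattern: shift every letter 13 places forward in the alphabet (wrapping around) — i.e. ROT13, then swap the first and last characters.
On "ymvecvqb": the first step gives "lzirpido", and the second then gives "ozirpidl".

ozirpidl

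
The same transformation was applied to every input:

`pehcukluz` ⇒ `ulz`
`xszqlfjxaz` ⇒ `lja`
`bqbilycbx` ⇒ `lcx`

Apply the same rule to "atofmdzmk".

The transformation: keep every other character starting from the first (positions 1st, 3rd, 5th, ...), then keep only the last 3 characters.
Applying both steps to "atofmdzmk": "aomzk", then "mzk".

mzk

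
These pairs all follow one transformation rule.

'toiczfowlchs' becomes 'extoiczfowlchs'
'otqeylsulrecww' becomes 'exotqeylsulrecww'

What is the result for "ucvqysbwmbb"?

The pattern: prepend "ex".
Applying that to "ucvqysbwmbb" gives "exucvqysbwmbb".

exucvqysbwmbb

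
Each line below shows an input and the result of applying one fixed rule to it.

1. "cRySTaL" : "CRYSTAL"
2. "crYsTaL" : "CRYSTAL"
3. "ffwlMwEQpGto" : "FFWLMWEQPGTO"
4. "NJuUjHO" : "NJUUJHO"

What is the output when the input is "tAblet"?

TABLET

What's happening: convert every letter to uppercase.
On "tAblet" that produces "TABLET".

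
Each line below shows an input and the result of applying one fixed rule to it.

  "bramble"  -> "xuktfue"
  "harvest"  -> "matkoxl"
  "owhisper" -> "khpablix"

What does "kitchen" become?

gdbmvax

Looking at the pairs, the operation is to shift every letter 7 places backward in the alphabet (wrapping around), then move the last character to the front.
For "kitchen", step one produces "dbmvaxg"; step two turns that into "gdbmvax".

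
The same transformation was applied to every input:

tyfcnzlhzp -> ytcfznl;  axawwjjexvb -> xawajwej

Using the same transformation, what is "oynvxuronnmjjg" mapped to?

yovnuxornnm

The pattern: delete the last 3 characters, then swap each adjacent pair of characters (1↔2, 3↔4, ...).
On "oynvxuronnmjjg": the first step gives "oynvxuronnm", and the second then gives "yovnuxornnm".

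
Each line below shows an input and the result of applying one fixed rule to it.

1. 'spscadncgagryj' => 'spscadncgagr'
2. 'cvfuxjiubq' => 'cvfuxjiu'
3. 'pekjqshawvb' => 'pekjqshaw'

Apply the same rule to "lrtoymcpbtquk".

lrtoymcpbtq

Rule — delete the last 2 characters.
"lrtoymcpbtquk" → "lrtoymcpbtq".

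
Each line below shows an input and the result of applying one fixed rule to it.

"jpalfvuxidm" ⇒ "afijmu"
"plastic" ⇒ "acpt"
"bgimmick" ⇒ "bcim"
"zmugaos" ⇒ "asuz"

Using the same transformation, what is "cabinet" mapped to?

Rule — keep every other character starting from the first (positions 1st, 3rd, 5th, ...), then sort the characters into alphabetical order.
"cabinet" → "cbnt" → "bcnt".

bcnt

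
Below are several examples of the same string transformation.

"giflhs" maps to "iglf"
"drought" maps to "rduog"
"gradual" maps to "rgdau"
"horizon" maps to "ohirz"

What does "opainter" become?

poiatn

The pattern: delete the last 2 characters, then swap each adjacent pair of characters (1↔2, 3↔4, ...).
"opainter" → "opaint" → "poiatn".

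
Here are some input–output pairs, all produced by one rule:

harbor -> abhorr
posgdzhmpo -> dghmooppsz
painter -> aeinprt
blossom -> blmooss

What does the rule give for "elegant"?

The transformation: sort the characters into alphabetical order.
For "elegant" the result is "aeeglnt".

aeeglnt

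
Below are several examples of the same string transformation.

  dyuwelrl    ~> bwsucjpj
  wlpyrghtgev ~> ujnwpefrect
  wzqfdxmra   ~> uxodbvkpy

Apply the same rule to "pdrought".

Each output is the input with this applied: shift every letter 2 places backward in the alphabet (wrapping around).
On "pdrought" that produces "nbpmsefr".

nbpmsefr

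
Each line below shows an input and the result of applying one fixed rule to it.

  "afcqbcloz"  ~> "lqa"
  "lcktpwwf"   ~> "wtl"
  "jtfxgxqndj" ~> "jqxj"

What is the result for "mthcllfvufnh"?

Each output is the input with this applied: keep one character in every 3, starting at position 1 (positions 1st, 4th, 7th, ...), then reverse the string.
On "mthcllfvufnh": the first step gives "mcff", and the second then gives "ffcm".

ffcm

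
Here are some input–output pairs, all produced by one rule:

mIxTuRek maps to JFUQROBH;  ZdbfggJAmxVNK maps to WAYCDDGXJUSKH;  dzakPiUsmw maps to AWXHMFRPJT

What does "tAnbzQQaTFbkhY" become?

Looking at the pairs, the operation is to shift every letter 3 places backward in the alphabet (wrapping around), then convert every letter to uppercase.
Applying both steps to "tAnbzQQaTFbkhY": "qXkywNNxQCyheV", then "QXKYWNNXQCYHEV".
(Check on "dzakPiUsmw": → "awxhMfRpjt" → "AWXHMFRPJT" ✓)

QXKYWNNXQCYHEV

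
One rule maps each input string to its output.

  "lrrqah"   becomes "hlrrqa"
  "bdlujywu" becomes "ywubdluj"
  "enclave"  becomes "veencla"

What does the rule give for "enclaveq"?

veqencla

Rule — move the first 2 characters to the end (rotate left by 2), then move the first 3 characters to the end (rotate left by 3).
Starting from "enclaveq": after the first operation, "claveqen"; after the second, "veqencla".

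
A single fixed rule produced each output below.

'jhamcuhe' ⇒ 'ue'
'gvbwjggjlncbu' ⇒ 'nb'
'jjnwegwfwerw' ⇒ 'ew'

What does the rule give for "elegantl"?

Each output is the input with this applied: keep every other character starting from the second (positions 2nd, 4th, 6th, ...), then keep only the last 2 characters.
"elegantl" → "lgnl" → "nl".

nl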